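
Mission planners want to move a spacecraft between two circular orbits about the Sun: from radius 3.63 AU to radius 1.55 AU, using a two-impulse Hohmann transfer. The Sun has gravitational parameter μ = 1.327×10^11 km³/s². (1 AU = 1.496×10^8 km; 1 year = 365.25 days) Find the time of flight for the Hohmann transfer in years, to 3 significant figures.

t = 2.08 years

In km: r₁ = 3.63 × 1.496×10^8 = 5.43048×10^8 km; r₂ = 1.55 × 1.496×10^8 = 2.3188×10^8 km.
The Hohmann ellipse has a_t = (r₁ + r₂)/2 = 3.87464×10^8 km.
Half the transfer-orbit period gives t = π√(a_t³/μ) = 6.578×10^7 s.
Converting: 6.578×10^7 s ÷ 3.15576×10^7 s/year (365.25 × 86400) = 2.08 years.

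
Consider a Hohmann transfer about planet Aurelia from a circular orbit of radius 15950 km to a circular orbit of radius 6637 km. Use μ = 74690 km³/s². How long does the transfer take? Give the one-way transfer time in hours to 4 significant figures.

t = 3.832 hours

The Hohmann ellipse has a_t = (r₁ + r₂)/2 = 11293.5 km.
By Kepler's third law the transfer-orbit period is T = 2π√(a_t³/μ), so t = T/2 = 13796 s.
Converting: 13796 s ÷ 3600 s/hour = 3.832 hours.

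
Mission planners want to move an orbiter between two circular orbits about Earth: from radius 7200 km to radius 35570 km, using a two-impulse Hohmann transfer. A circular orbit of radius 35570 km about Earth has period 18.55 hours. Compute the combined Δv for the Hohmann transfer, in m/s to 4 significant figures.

Δv = 3560 m/s

From Kepler's third law T² = 4π²r³/μ at r = 35570 km, T = 18.55 hours = 18.55 × 3600 s = 66780 s: μ = 4π²r³/T² = 3.98399×10^5 km³/s².
The Hohmann ellipse has a_t = (r₁ + r₂)/2 = 21385 km.
Circular speed at r₁: v₁ = √(μ/r₁) = √(3.98399×10^5/7200) = 7.439 km/s.
On the transfer ellipse at r₁, vis-viva gives v_p = √[μ(2/r₁ − 1/a_t)] = 9.594 km/s.
First burn Δv₁ = |v_p − v₁| = 2.155 km/s.
At r₂, v₂ = √(μ/r₂) = 3.347 km/s.
Transfer-orbit speed at r₂: v_a = √[μ(2/r₂ − 1/a_t)] = 1.942 km/s.
Second burn Δv₂ = |v₂ − v_a| = 1.405 km/s.
Total Δv = Δv₁ + Δv₂ = 3.560 km/s.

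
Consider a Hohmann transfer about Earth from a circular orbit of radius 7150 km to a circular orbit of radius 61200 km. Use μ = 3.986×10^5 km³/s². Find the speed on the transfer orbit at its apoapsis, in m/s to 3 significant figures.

v = 1170 m/s

The Hohmann ellipse has a_t = (r₁ + r₂)/2 = 34175 km.
The apoapsis of the transfer ellipse is at r = 61200 km.
Vis-viva: v = √[μ(2/r − 1/a_t)] = √[3.986×10^5 × (2/61200 − 1/34175)] = 1.167 km/s.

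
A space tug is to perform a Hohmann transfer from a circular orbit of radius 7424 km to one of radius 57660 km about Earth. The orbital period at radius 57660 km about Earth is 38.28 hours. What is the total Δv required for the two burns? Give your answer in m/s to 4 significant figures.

Δv = 3799 m/s

From Kepler's third law T² = 4π²r³/μ at r = 57660 km, T = 38.28 hours = 38.28 × 3600 s = 1.37808×10^5 s: μ = 4π²r³/T² = 3.98506×10^5 km³/s².
Transfer-ellipse semi-major axis a_t = (r₁ + r₂)/2 = (7424 + 57660)/2 = 32542 km.
Circular speed at r₁: v₁ = √(μ/r₁) = √(3.98506×10^5/7424) = 7.3265 km/s.
On the transfer ellipse at r₁, v² = μ(2/r − 1/a) gives v_p = √[μ(2/r₁ − 1/a_t)] = 9.7524 km/s.
First burn Δv₁ = |v_p − v₁| = 2.426 km/s.
At r₂, v₂ = √(μ/r₂) = 2.629 km/s.
Transfer-orbit speed at r₂: v_a = √[μ(2/r₂ − 1/a_t)] = 1.256 km/s.
Second burn Δv₂ = |v₂ − v_a| = 1.373 km/s.
Total Δv = Δv₁ + Δv₂ = 3.799 km/s.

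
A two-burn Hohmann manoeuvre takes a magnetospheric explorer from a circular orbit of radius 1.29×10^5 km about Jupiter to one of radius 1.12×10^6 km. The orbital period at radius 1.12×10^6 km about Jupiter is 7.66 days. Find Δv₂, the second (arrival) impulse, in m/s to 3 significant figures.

Δv₂ = 5800 m/s

From Kepler's third law T² = 4π²r³/μ at r = 1.12×10^6 km, T = 7.66 days = 7.66 × 86400 s = 6.61824×10^5 s: μ = 4π²r³/T² = 1.26628×10^8 km³/s².
Transfer-ellipse semi-major axis a_t = (r₁ + r₂)/2 = (1.290×10^5 + 1.120×10^6)/2 = 6.245×10^5 km.
Circular speed at r = 1.120×10^6 km: v_c = √(μ/r) = 10.633 km/s.
Vis-viva on the transfer ellipse at r = 1.120×10^6 km gives v_t = √[μ(2/r − 1/a_t)] = 4.8326 km/s.
Δv₂ = |v_t − v_c| = |4.8326 − 10.633| = 5.800 km/s.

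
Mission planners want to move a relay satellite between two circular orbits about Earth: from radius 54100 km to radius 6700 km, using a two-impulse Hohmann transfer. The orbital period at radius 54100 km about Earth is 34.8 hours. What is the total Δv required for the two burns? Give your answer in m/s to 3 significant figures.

Δv = 4010 m/s

From Kepler's third law T² = 4π²r³/μ at r = 54100 km, T = 34.8 hours = 34.8 × 3600 s = 1.2528×10^5 s: μ = 4π²r³/T² = 3.98280×10^5 km³/s².
Semi-major axis of the transfer orbit: a_t = (54100 + 6700)/2 = 30400 km.
At r₁ the circular-orbit speed is v₁ = √(μ/r₁) = 2.7132848 km/s.
On the transfer ellipse at r₁, v² = μ(2/r − 1/a) gives v_a = √[μ(2/r₁ − 1/a_t)] = 1.2737846 km/s.
First burn Δv₁ = |v_a − v₁| = 1.440 km/s.
Circular speed at r₂: v₂ = √(μ/r₂) = 7.7100 km/s.
Transfer-orbit speed at r₂: v_p = √[μ(2/r₂ − 1/a_t)] = 10.285 km/s.
Second burn Δv₂ = |v₂ − v_p| = 2.575 km/s.
Total Δv = Δv₁ + Δv₂ = 4.015 km/s.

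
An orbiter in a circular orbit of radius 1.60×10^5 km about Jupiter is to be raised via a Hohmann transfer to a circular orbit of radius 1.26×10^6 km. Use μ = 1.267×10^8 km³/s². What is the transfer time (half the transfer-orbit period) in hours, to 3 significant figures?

Semi-major axis of the transfer orbit: a_t = (1.600×10^5 + 1.260×10^6)/2 = 7.100×10^5 km.
Transfer time t = π√(a_t³/μ) = π√((7.100×10^5)³ / 1.267×10^8) = 1.670×10^5 s.
Converting: 1.670×10^5 s ÷ 3600 s/hour = 46.4 hours.

t = 46.4 hours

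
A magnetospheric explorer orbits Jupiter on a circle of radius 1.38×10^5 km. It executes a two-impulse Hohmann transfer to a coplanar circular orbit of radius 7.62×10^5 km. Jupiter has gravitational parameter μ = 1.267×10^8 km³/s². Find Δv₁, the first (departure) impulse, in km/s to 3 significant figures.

Semi-major axis of the transfer orbit: a_t = (1.380×10^5 + 7.620×10^5)/2 = 4.500×10^5 km.
Circular speed at r = 1.380×10^5 km: v_c = √(μ/r) = 30.300 km/s.
Transfer-orbit speed at the same r (vis-viva, a = a_t): v_t = √[μ(2/r − 1/a_t)] = 39.429 km/s.
Δv₁ = |v_t − v_c| = |39.429 − 30.300| = 9.129 km/s.

Δv₁ = 9.13 km/s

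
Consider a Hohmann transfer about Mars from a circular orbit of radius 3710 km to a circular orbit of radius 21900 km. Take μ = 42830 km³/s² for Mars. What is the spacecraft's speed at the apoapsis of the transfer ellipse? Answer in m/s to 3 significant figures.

v = 753 m/s

Semi-major axis of the transfer orbit: a_t = (3710 + 21900)/2 = 12805 km.
The apoapsis of the transfer ellipse is at r = 21900 km.
Vis-viva: v = √[μ(2/r − 1/a_t)] = √[42830 × (2/21900 − 1/12805)] = 0.7527 km/s.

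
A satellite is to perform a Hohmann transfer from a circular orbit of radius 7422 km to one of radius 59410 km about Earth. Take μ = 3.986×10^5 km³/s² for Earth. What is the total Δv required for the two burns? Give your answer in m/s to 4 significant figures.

Δv = 3813 m/s

Transfer-ellipse semi-major axis a_t = (r₁ + r₂)/2 = (7422 + 59410)/2 = 33416 km.
At r₁ the circular-orbit speed is v₁ = √(μ/r₁) = 7.3284 km/s.
Transfer-orbit speed at r₁ (vis-viva): v_p = √[μ(2/r₁ − 1/a_t)] = 9.7715 km/s.
First burn Δv₁ = |v_p − v₁| = 2.4431 km/s.
Circular speed at r₂: v₂ = √(μ/r₂) = 2.5902 km/s.
Transfer-orbit speed at r₂: v_a = √[μ(2/r₂ − 1/a_t)] = 1.2207 km/s.
Second burn Δv₂ = |v₂ − v_a| = 1.3695 km/s.
Total Δv = Δv₁ + Δv₂ = 3.813 km/s.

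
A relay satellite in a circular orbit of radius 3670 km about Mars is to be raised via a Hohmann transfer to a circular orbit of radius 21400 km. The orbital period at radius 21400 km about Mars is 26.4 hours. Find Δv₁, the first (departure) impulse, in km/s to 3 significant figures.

From Kepler's third law T² = 4π²r³/μ at r = 21400 km, T = 26.4 hours = 26.4 × 3600 s = 95040 s: μ = 4π²r³/T² = 42834.0 km³/s².
Transfer-ellipse semi-major axis a_t = (r₁ + r₂)/2 = (3670 + 21400)/2 = 12535 km.
Circular speed at r = 3670 km: v_c = √(μ/r) = 3.41634 km/s.
Transfer-orbit speed at the same r (vis-viva, a = a_t): v_t = √[μ(2/r − 1/a_t)] = 4.46381 km/s.
Δv₁ = |v_t − v_c| = |4.46381 − 3.41634| = 1.047 km/s.

Δv₁ = 1.05 km/s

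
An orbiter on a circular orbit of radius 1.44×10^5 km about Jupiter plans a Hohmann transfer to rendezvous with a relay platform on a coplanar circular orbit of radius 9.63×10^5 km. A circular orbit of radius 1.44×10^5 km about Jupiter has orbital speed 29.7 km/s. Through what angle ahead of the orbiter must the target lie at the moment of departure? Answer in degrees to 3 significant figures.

From the circular-orbit relation v² = μ/r at r = 1.44×10^5 km: μ = v²r = (29.7)² × 1.44×10^5 = 1.27021×10^8 km³/s².
Transfer-ellipse semi-major axis a_t = (r₁ + r₂)/2 = (1.440×10^5 + 9.630×10^5)/2 = 5.535×10^5 km.
The half-period of the transfer ellipse is t = π√(a_t³/μ) = 1.14786×10^5 s.
The target's mean motion on its circular orbit is ω₂ = √(μ/r₂³) = 1.19261×10^-5 rad/s.
Angle swept by the target during transfer: ω₂·t = 1.3689 rad = 78.43°.
Arrival is 180° from departure on the ellipse, so φ = 180° − 78.43° = 102°.

φ = 102°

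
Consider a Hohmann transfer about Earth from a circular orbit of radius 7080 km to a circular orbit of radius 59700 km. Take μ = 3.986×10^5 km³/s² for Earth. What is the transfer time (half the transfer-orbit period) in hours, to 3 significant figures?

t = 8.43 hours

Transfer-ellipse semi-major axis a_t = (r₁ + r₂)/2 = (7080 + 59700)/2 = 33390 km.
Half the transfer-orbit period gives t = π√(a_t³/μ) = 30360 s.
Converting: 30360 s ÷ 3600 s/hour = 8.43 hours.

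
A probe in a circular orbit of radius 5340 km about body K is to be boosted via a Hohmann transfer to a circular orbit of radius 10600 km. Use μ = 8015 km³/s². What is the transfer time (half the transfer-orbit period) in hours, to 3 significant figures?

Semi-major axis of the transfer orbit: a_t = (5340 + 10600)/2 = 7970 km.
Transfer time t = π√(a_t³/μ) = π√((7970)³ / 8015) = 24970 s.
Converting: 24970 s ÷ 3600 s/hour = 6.94 hours.

t = 6.94 hours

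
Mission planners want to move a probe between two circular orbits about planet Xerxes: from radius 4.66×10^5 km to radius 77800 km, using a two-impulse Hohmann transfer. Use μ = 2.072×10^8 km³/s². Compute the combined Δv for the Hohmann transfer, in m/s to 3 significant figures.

Transfer-ellipse semi-major axis a_t = (r₁ + r₂)/2 = (4.660×10^5 + 77800)/2 = 2.719×10^5 km.
Circular speed at r₁: v₁ = √(μ/r₁) = √(2.072×10^8/4.660×10^5) = 21.086 km/s.
On the transfer ellipse at r₁, vis-viva gives v_a = √[μ(2/r₁ − 1/a_t)] = 11.279 km/s.
First burn Δv₁ = |v_a − v₁| = 9.807 km/s.
At r₂, v₂ = √(μ/r₂) = 51.61 km/s.
Transfer-orbit speed at r₂: v_p = √[μ(2/r₂ − 1/a_t)] = 67.56 km/s.
Second burn Δv₂ = |v₂ − v_p| = 15.95 km/s.
Δv = Δv₁ + Δv₂ = 9.807 + 15.95 = 25.76 km/s.

Δv = 25800 m/s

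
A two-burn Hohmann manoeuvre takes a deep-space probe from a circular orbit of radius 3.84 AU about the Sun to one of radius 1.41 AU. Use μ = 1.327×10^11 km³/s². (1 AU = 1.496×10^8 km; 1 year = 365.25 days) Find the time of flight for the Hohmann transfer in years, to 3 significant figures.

t = 2.13 years

In km: r₁ = 3.84 × 1.496×10^8 = 5.74464×10^8 km; r₂ = 1.41 × 1.496×10^8 = 2.10936×10^8 km.
Semi-major axis of the transfer orbit: a_t = (5.74464×10^8 + 2.10936×10^8)/2 = 3.927×10^8 km.
Transfer time t = π√(a_t³/μ) = π√((3.927×10^8)³ / 1.327×10^11) = 6.711×10^7 s.
Converting: 6.711×10^7 s ÷ 3.15576×10^7 s/year (365.25 × 86400) = 2.13 years.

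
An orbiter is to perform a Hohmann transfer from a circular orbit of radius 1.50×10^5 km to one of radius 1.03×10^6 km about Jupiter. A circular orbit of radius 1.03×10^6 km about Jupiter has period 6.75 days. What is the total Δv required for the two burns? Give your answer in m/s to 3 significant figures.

From Kepler's third law T² = 4π²r³/μ at r = 1.03×10^6 km, T = 6.75 days = 6.75 × 86400 s = 5.832×10^5 s: μ = 4π²r³/T² = 1.26834×10^8 km³/s².
Transfer-ellipse semi-major axis a_t = (r₁ + r₂)/2 = (1.500×10^5 + 1.030×10^6)/2 = 5.900×10^5 km.
At r₁ the circular-orbit speed is v₁ = √(μ/r₁) = 29.079 km/s.
Transfer-orbit speed at r₁ (vis-viva equation): v_p = √[μ(2/r₁ − 1/a_t)] = 38.421 km/s.
First burn Δv₁ = |v_p − v₁| = 9.342 km/s.
At r₂, v₂ = √(μ/r₂) = 11.097 km/s.
Transfer-orbit speed at r₂: v_a = √[μ(2/r₂ − 1/a_t)] = 5.5952 km/s.
Second burn Δv₂ = |v₂ − v_a| = 5.502 km/s.
Total Δv = Δv₁ + Δv₂ = 14.84 km/s.

Δv = 14800 m/s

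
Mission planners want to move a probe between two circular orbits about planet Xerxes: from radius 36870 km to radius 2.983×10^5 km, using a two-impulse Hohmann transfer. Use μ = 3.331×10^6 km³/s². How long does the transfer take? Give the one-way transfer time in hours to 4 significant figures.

t = 32.80 hours

Semi-major axis of the transfer orbit: a_t = (36870 + 2.983×10^5)/2 = 1.67585×10^5 km.
By Kepler's third law the transfer-orbit period is T = 2π√(a_t³/μ), so t = T/2 = 1.1809×10^5 s.
Converting: 1.1809×10^5 s ÷ 3600 s/hour = 32.80 hours.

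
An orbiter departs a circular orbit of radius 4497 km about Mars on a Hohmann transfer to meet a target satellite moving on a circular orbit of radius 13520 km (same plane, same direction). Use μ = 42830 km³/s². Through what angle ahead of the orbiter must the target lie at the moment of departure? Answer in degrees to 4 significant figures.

φ = 82.10°

The Hohmann ellipse has a_t = (r₁ + r₂)/2 = 9008.5 km.
The half-period of the transfer ellipse is t = π√(a_t³/μ) = 12979 s.
The target's mean motion on its circular orbit is ω₂ = √(μ/r₂³) = 1.3165×10^-4 rad/s.
Angle swept by the target during transfer: ω₂·t = 1.7087 rad = 97.90°.
The orbiter traverses 180° on the transfer ellipse, so the target must lead by 180° − 97.90° = 82.10°.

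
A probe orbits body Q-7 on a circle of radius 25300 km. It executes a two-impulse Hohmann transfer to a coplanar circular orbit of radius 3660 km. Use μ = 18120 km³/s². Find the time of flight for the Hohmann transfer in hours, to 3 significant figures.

t = 11.3 hours

Semi-major axis of the transfer orbit: a_t = (25300 + 3660)/2 = 14480 km.
Half the transfer-orbit period gives t = π√(a_t³/μ) = 40670 s.
Converting: 40670 s ÷ 3600 s/hour = 11.3 hours.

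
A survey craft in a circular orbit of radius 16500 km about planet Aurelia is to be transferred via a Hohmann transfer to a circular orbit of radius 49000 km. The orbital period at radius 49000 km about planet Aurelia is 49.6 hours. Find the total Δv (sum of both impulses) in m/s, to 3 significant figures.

Δv = 1160 m/s

From Kepler's third law T² = 4π²r³/μ at r = 49000 km, T = 49.6 hours = 49.6 × 3600 s = 1.7856×10^5 s: μ = 4π²r³/T² = 1.45673×10^5 km³/s².
Transfer-ellipse semi-major axis a_t = (r₁ + r₂)/2 = (16500 + 49000)/2 = 32750 km.
At r₁ the circular-orbit speed is v₁ = √(μ/r₁) = 2.9713 km/s.
On the transfer ellipse at r₁, v² = μ(2/r − 1/a) gives v_p = √[μ(2/r₁ − 1/a_t)] = 3.6345 km/s.
First burn Δv₁ = |v_p − v₁| = 0.6632 km/s.
At r₂, v₂ = √(μ/r₂) = 1.7242 km/s.
Transfer-orbit speed at r₂: v_a = √[μ(2/r₂ − 1/a_t)] = 1.2238 km/s.
Second burn Δv₂ = |v₂ − v_a| = 0.5004 km/s.
Δv = Δv₁ + Δv₂ = 0.6632 + 0.5004 = 1.164 km/s.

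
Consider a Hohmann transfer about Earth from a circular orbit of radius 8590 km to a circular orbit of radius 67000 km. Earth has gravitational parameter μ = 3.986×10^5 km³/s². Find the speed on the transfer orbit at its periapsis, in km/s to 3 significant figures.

v = 9.07 km/s

Transfer-ellipse semi-major axis a_t = (r₁ + r₂)/2 = (8590 + 67000)/2 = 37795 km.
The periapsis of the transfer ellipse is at r = 8590 km.
From the vis-viva equation, v = √[μ(2/r − 1/a_t)] = 9.070 km/s.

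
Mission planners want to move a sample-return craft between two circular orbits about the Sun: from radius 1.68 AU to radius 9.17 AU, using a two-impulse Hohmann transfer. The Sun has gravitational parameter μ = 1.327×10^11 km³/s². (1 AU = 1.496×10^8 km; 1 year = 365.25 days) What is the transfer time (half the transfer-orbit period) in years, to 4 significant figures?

In km: r₁ = 1.68 × 1.496×10^8 = 2.51328×10^8 km; r₂ = 9.17 × 1.496×10^8 = 1.371832×10^9 km.
Semi-major axis of the transfer orbit: a_t = (2.51328×10^8 + 1.371832×10^9)/2 = 8.1158×10^8 km.
Half the transfer-orbit period gives t = π√(a_t³/μ) = 1.9939×10^8 s.
Converting: 1.9939×10^8 s ÷ 3.15576×10^7 s/year (365.25 × 86400) = 6.318 years.

t = 6.318 years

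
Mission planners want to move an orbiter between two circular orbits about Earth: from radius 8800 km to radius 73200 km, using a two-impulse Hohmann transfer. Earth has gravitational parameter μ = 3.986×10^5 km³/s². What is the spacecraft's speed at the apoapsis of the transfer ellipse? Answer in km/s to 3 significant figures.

The Hohmann ellipse has a_t = (r₁ + r₂)/2 = 41000 km.
The apoapsis of the transfer ellipse is at r = 73200 km.
From the vis-viva equation, v = √[μ(2/r − 1/a_t)] = 1.081 km/s.

v = 1.08 km/s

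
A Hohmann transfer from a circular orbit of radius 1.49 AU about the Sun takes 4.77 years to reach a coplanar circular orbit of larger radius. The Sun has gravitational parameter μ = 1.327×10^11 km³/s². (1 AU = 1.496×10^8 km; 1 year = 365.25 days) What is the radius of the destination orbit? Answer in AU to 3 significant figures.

r₂ = 7.51 AU

In km: r₁ = 1.49 × 1.496×10^8 = 2.22904×10^8 km.
Transfer time t = 4.77 years × 365.25 × 86400 s = 1.50529752×10^8 s, and t = π√(a_t³/μ).
So a_t = (μ t²/π²)^(1/3) = (1.327×10^11 × (1.50529752×10^8)² / π²)^(1/3) = 6.7288×10^8 km.
Since a_t = (r₁ + r₂)/2, r₂ = 2a_t − r₁ = 2×6.7288×10^8 − 2.22904×10^8 = 1.122856×10^9 km.
In AU: r₂ = 1.122856×10^9 / 1.496×10^8 = 7.51 AU.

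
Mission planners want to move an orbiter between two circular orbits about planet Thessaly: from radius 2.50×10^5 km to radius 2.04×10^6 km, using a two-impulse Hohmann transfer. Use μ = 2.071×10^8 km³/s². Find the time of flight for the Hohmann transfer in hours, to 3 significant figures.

t = 74.3 hours

Semi-major axis of the transfer orbit: a_t = (2.500×10^5 + 2.040×10^6)/2 = 1.145×10^6 km.
Half the transfer-orbit period gives t = π√(a_t³/μ) = 2.675×10^5 s.
Converting: 2.675×10^5 s ÷ 3600 s/hour = 74.3 hours.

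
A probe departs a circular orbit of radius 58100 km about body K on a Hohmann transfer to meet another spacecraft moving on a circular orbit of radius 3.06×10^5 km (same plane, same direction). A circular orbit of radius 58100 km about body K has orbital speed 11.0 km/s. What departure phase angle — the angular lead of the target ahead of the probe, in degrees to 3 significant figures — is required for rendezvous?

φ = 97.4°

From the circular-orbit relation v² = μ/r at r = 58100 km: μ = v²r = (11.0)² × 58100 = 7.03010×10^6 km³/s².
Transfer-ellipse semi-major axis a_t = (r₁ + r₂)/2 = (58100 + 3.060×10^5)/2 = 1.8205×10^5 km.
Transfer time t = π√(a_t³/μ) = 92035 s.
Target angular speed ω₂ = √(μ/r₂³) = 1.5664×10^-5 rad/s.
Angle swept by the target during transfer: ω₂·t = 1.4416 rad = 82.60°.
Arrival is 180° from departure on the ellipse, so φ = 180° − 82.60° = 97.4°.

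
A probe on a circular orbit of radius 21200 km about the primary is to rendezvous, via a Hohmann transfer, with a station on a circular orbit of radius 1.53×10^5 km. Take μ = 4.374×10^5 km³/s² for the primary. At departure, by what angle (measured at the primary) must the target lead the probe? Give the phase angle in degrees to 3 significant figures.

The Hohmann ellipse has a_t = (r₁ + r₂)/2 = 87100 km.
The half-period of the transfer ellipse is t = π√(a_t³/μ) = 1.2211×10^5 s.
Target angular speed ω₂ = √(μ/r₂³) = 1.1051×10^-5 rad/s.
Angle swept by the target during transfer: ω₂·t = 1.3494 rad = 77.31°.
The probe traverses 180° on the transfer ellipse, so the target must lead by 180° − 77.31° = 103°.

φ = 103°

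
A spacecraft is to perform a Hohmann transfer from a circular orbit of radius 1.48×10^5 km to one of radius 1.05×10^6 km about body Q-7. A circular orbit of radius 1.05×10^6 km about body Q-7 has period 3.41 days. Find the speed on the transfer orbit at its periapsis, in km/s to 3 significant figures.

v = 79.0 km/s

From Kepler's third law T² = 4π²r³/μ at r = 1.05×10^6 km, T = 3.41 days = 3.41 × 86400 s = 2.94624×10^5 s: μ = 4π²r³/T² = 5.26492×10^8 km³/s².
Transfer-ellipse semi-major axis a_t = (r₁ + r₂)/2 = (1.480×10^5 + 1.050×10^6)/2 = 5.990×10^5 km.
The periapsis of the transfer ellipse is at r = 1.480×10^5 km.
Applying v² = μ(2/r − 1/a_t): v = 78.97 km/s.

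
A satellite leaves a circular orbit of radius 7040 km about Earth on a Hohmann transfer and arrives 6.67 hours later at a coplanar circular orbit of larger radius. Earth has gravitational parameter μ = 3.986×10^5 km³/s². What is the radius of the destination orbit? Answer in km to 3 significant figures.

Transfer time t = 6.67 hours = 24012 s, and t = π√(a_t³/μ).
So a_t = (μ t²/π²)^(1/3) = (3.986×10^5 × (24012)² / π²)^(1/3) = 28556 km.
Since a_t = (r₁ + r₂)/2, r₂ = 2a_t − r₁ = 2×28556 − 7040 = 50072 km.

r₂ = 50100 km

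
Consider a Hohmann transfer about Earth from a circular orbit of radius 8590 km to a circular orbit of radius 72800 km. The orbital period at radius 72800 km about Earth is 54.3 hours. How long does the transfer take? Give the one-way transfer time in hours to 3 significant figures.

From Kepler's third law T² = 4π²r³/μ at r = 72800 km, T = 54.3 hours = 54.3 × 3600 s = 1.9548×10^5 s: μ = 4π²r³/T² = 3.98611×10^5 km³/s².
Semi-major axis of the transfer orbit: a_t = (8590 + 72800)/2 = 40695 km.
Transfer time t = π√(a_t³/μ) = π√((40695)³ / 3.98611×10^5) = 40850 s.
Converting: 40850 s ÷ 3600 s/hour = 11.3 hours.

t = 11.3 hours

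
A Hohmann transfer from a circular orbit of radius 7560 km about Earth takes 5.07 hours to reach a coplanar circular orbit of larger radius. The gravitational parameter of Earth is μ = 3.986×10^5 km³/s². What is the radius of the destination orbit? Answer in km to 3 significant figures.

Transfer time t = 5.07 hours = 18252 s, and t = π√(a_t³/μ).
So a_t = (μ t²/π²)^(1/3) = (3.986×10^5 × (18252)² / π²)^(1/3) = 23784 km.
Since a_t = (r₁ + r₂)/2, r₂ = 2a_t − r₁ = 2×23784 − 7560 = 40008 km.

r₂ = 40000 km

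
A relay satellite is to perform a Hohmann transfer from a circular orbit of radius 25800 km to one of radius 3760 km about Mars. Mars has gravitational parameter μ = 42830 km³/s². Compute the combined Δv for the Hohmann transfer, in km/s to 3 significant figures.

Δv = 1.72 km/s

Transfer-ellipse semi-major axis a_t = (r₁ + r₂)/2 = (25800 + 3760)/2 = 14780 km.
At r₁ the circular-orbit speed is v₁ = √(μ/r₁) = 1.28844 km/s.
Transfer-orbit speed at r₁ (vis-viva equation): v_a = √[μ(2/r₁ − 1/a_t)] = 0.649862 km/s.
First burn Δv₁ = |v_a − v₁| = 0.6386 km/s.
Circular speed at r₂: v₂ = √(μ/r₂) = 3.375 km/s.
Transfer-orbit speed at r₂: v_p = √[μ(2/r₂ − 1/a_t)] = 4.459 km/s.
Second burn Δv₂ = |v₂ − v_p| = 1.084 km/s.
Δv = Δv₁ + Δv₂ = 0.6386 + 1.084 = 1.723 km/s.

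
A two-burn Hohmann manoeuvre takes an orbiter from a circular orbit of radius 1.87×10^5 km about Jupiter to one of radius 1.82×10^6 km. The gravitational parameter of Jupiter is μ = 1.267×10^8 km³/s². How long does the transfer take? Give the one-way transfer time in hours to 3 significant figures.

t = 77.9 hours

The Hohmann ellipse has a_t = (r₁ + r₂)/2 = 1.0035×10^6 km.
Transfer time t = π√(a_t³/μ) = π√((1.0035×10^6)³ / 1.267×10^8) = 2.806×10^5 s.
Converting: 2.806×10^5 s ÷ 3600 s/hour = 77.9 hours.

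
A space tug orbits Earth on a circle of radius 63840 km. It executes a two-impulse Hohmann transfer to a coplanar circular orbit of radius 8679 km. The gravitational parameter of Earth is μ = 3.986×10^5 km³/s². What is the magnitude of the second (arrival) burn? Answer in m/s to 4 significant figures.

Δv₂ = 2215 m/s

Semi-major axis of the transfer orbit: a_t = (63840 + 8679)/2 = 36259.5 km.
Circular speed at r = 8679 km: v_c = √(μ/r) = 6.777 km/s.
Transfer-orbit speed at the same r (vis-viva, a = a_t): v_t = √[μ(2/r − 1/a_t)] = 8.992 km/s.
Δv₂ = |v_t − v_c| = |8.992 − 6.777| = 2.215 km/s.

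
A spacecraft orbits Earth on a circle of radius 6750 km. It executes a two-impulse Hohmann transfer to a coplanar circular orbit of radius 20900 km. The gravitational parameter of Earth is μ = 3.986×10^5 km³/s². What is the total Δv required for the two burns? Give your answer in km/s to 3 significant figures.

Δv = 3.08 km/s

The Hohmann ellipse has a_t = (r₁ + r₂)/2 = 13825 km.
Circular speed at r₁: v₁ = √(μ/r₁) = √(3.986×10^5/6750) = 7.68452 km/s.
Transfer-orbit speed at r₁ (vis-viva): v_p = √[μ(2/r₁ − 1/a_t)] = 9.44838 km/s.
First burn Δv₁ = |v_p − v₁| = 1.76386 km/s.
Circular speed at r₂: v₂ = √(μ/r₂) = 4.36712 km/s.
Transfer-orbit speed at r₂: v_a = √[μ(2/r₂ − 1/a_t)] = 3.05151 km/s.
Second burn Δv₂ = |v₂ − v_a| = 1.31561 km/s.
Δv = Δv₁ + Δv₂ = 1.76386 + 1.31561 = 3.079 km/s.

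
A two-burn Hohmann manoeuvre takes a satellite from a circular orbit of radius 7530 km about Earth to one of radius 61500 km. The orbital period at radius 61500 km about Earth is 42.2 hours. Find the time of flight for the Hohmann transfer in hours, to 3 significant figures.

From Kepler's third law T² = 4π²r³/μ at r = 61500 km, T = 42.2 hours = 42.2 × 3600 s = 1.5192×10^5 s: μ = 4π²r³/T² = 3.97883×10^5 km³/s².
Semi-major axis of the transfer orbit: a_t = (7530 + 61500)/2 = 34515 km.
Half the transfer-orbit period gives t = π√(a_t³/μ) = 31940 s.
Converting: 31940 s ÷ 3600 s/hour = 8.87 hours.

t = 8.87 hours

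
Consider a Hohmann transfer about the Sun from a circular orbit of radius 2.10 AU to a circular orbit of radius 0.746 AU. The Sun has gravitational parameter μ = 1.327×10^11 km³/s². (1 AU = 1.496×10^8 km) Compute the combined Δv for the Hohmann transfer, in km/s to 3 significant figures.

In km: r₁ = 2.10 × 1.496×10^8 = 3.1416×10^8 km; r₂ = 0.746 × 1.496×10^8 = 1.116016×10^8 km.
Transfer-ellipse semi-major axis a_t = (r₁ + r₂)/2 = (3.1416×10^8 + 1.116016×10^8)/2 = 2.128808×10^8 km.
At r₁ the circular-orbit speed is v₁ = √(μ/r₁) = 20.552 km/s.
Transfer-orbit speed at r₁ (vis-viva): v_a = √[μ(2/r₁ − 1/a_t)] = 14.881 km/s.
First burn Δv₁ = |v_a − v₁| = 5.671 km/s.
At r₂, v₂ = √(μ/r₂) = 34.483 km/s.
Transfer-orbit speed at r₂: v_p = √[μ(2/r₂ − 1/a_t)] = 41.890 km/s.
Second burn Δv₂ = |v₂ − v_p| = 7.407 km/s.
Δv = Δv₁ + Δv₂ = 5.671 + 7.407 = 13.08 km/s.

Δv = 13.1 km/s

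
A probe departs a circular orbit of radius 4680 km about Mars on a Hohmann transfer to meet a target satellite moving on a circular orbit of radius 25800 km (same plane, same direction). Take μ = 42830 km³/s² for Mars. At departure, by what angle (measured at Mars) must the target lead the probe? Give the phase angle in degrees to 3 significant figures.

φ = 98.3°

Semi-major axis of the transfer orbit: a_t = (4680 + 25800)/2 = 15240 km.
The half-period of the transfer ellipse is t = π√(a_t³/μ) = 28560 s.
Target angular speed ω₂ = √(μ/r₂³) = 4.994×10^-5 rad/s.
Angle swept by the target during transfer: ω₂·t = 1.4263 rad = 81.72°.
Arrival is 180° from departure on the ellipse, so φ = 180° − 81.72° = 98.3°.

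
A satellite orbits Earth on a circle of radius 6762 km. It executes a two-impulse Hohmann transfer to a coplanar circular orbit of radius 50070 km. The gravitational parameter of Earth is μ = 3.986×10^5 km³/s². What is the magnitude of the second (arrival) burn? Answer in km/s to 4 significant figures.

Δv₂ = 1.445 km/s

The Hohmann ellipse has a_t = (r₁ + r₂)/2 = 28416 km.
Circular speed at r = 50070 km: v_c = √(μ/r) = 2.821 km/s.
Vis-viva on the transfer ellipse at r = 50070 km gives v_t = √[μ(2/r − 1/a_t)] = 1.376 km/s.
Δv₂ = |v_t − v_c| = |1.376 − 2.821| = 1.445 km/s.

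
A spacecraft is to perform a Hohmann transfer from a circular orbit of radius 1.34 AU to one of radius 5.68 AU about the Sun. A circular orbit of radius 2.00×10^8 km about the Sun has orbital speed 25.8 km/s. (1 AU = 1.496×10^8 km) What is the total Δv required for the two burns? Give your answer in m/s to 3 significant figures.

Δv = 11800 m/s

From the circular-orbit relation v² = μ/r at r = 2.00×10^8 km: μ = v²r = (25.8)² × 2.00×10^8 = 1.33128×10^11 km³/s².
In km: r₁ = 1.34 × 1.496×10^8 = 2.00464×10^8 km; r₂ = 5.68 × 1.496×10^8 = 8.49728×10^8 km.
Semi-major axis of the transfer orbit: a_t = (2.00464×10^8 + 8.49728×10^8)/2 = 5.25096×10^8 km.
At r₁ the circular-orbit speed is v₁ = √(μ/r₁) = 25.770 km/s.
On the transfer ellipse at r₁, v² = μ(2/r − 1/a) gives v_p = √[μ(2/r₁ − 1/a_t)] = 32.782 km/s.
First burn Δv₁ = |v_p − v₁| = 7.01200 km/s.
At r₂, v₂ = √(μ/r₂) = 12.51684 km/s.
Transfer-orbit speed at r₂: v_a = √[μ(2/r₂ − 1/a_t)] = 7.733811 km/s.
Second burn Δv₂ = |v₂ − v_a| = 4.78303 km/s.
Δv = Δv₁ + Δv₂ = 7.01200 + 4.78303 = 11.80 km/s.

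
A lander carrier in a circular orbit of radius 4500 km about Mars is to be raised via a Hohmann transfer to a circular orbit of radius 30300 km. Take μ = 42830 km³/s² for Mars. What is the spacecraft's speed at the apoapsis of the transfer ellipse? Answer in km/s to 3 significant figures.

Semi-major axis of the transfer orbit: a_t = (4500 + 30300)/2 = 17400 km.
The apoapsis of the transfer ellipse is at r = 30300 km.
Applying v² = μ(2/r − 1/a_t): v = 0.6046 km/s.

v = 0.605 km/s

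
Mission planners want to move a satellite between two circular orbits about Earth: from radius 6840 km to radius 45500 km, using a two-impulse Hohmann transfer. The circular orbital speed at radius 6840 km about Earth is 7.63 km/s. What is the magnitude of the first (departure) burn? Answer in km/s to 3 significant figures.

Δv₁ = 2.43 km/s

From the circular-orbit relation v² = μ/r at r = 6840 km: μ = v²r = (7.63)² × 6840 = 3.98204×10^5 km³/s².
Transfer-ellipse semi-major axis a_t = (r₁ + r₂)/2 = (6840 + 45500)/2 = 26170 km.
On the circular orbit at r = 6840 km, v_c = √(μ/r) = 7.6300 km/s.
Vis-viva on the transfer ellipse at r = 6840 km gives v_t = √[μ(2/r − 1/a_t)] = 10.061 km/s.
Δv₁ = |v_t − v_c| = |10.061 − 7.6300| = 2.431 km/s.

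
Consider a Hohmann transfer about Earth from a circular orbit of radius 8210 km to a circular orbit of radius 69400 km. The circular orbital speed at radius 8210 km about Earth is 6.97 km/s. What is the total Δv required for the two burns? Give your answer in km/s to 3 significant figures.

From the circular-orbit relation v² = μ/r at r = 8210 km: μ = v²r = (6.97)² × 8210 = 3.98849×10^5 km³/s².
Semi-major axis of the transfer orbit: a_t = (8210 + 69400)/2 = 38805 km.
At r₁ the circular-orbit speed is v₁ = √(μ/r₁) = 6.970 km/s.
On the transfer ellipse at r₁, v² = μ(2/r − 1/a) gives v_p = √[μ(2/r₁ − 1/a_t)] = 9.321 km/s.
First burn Δv₁ = |v_p − v₁| = 2.351 km/s.
At r₂, v₂ = √(μ/r₂) = 2.3973 km/s.
Transfer-orbit speed at r₂: v_a = √[μ(2/r₂ − 1/a_t)] = 1.1027 km/s.
Second burn Δv₂ = |v₂ − v_a| = 1.295 km/s.
Δv = Δv₁ + Δv₂ = 2.351 + 1.295 = 3.646 km/s.

Δv = 3.65 km/s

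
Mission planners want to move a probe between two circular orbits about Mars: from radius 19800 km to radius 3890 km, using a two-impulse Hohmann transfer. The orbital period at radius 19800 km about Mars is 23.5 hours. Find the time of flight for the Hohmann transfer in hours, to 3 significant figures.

From Kepler's third law T² = 4π²r³/μ at r = 19800 km, T = 23.5 hours = 23.5 × 3600 s = 84600 s: μ = 4π²r³/T² = 42816.8 km³/s².
Transfer-ellipse semi-major axis a_t = (r₁ + r₂)/2 = (19800 + 3890)/2 = 11845 km.
By Kepler's third law the transfer-orbit period is T = 2π√(a_t³/μ), so t = T/2 = 19570 s.
Converting: 19570 s ÷ 3600 s/hour = 5.44 hours.

t = 5.44 hours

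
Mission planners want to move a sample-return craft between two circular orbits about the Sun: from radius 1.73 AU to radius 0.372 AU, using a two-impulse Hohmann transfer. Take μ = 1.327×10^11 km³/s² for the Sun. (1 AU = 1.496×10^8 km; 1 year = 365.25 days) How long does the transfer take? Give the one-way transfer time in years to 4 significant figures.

t = 0.5388 years

In km: r₁ = 1.73 × 1.496×10^8 = 2.58808×10^8 km; r₂ = 0.372 × 1.496×10^8 = 5.56512×10^7 km.
Transfer-ellipse semi-major axis a_t = (r₁ + r₂)/2 = (2.58808×10^8 + 5.56512×10^7)/2 = 1.572296×10^8 km.
Half the transfer-orbit period gives t = π√(a_t³/μ) = 1.7003×10^7 s.
Converting: 1.7003×10^7 s ÷ 3.15576×10^7 s/year (365.25 × 86400) = 0.5388 years.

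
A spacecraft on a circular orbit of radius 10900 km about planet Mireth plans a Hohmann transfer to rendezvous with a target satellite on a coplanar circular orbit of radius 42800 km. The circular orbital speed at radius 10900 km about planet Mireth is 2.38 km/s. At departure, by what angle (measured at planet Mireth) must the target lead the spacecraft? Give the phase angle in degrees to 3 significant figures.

φ = 90.6°

From the circular-orbit relation v² = μ/r at r = 10900 km: μ = v²r = (2.38)² × 10900 = 61742.0 km³/s².
The Hohmann ellipse has a_t = (r₁ + r₂)/2 = 26850 km.
Transfer time t = π√(a_t³/μ) = 55630 s.
The target's mean motion on its circular orbit is ω₂ = √(μ/r₂³) = 2.806×10^-5 rad/s.
Angle swept by the target during transfer: ω₂·t = 1.561 rad = 89.44°.
Arrival is 180° from departure on the ellipse, so φ = 180° − 89.44° = 90.6°.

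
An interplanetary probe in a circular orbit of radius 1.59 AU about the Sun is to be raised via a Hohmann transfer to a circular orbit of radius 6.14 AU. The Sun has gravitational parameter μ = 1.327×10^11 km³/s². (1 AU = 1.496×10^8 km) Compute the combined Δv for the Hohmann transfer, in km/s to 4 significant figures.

Δv = 10.46 km/s

In km: r₁ = 1.59 × 1.496×10^8 = 2.37864×10^8 km; r₂ = 6.14 × 1.496×10^8 = 9.18544×10^8 km.
Transfer-ellipse semi-major axis a_t = (r₁ + r₂)/2 = (2.37864×10^8 + 9.18544×10^8)/2 = 5.78204×10^8 km.
At r₁ the circular-orbit speed is v₁ = √(μ/r₁) = 23.6195 km/s.
Transfer-orbit speed at r₁ (v² = μ(2/r − 1/a)): v_p = √[μ(2/r₁ − 1/a_t)] = 29.7701 km/s.
First burn Δv₁ = |v_p − v₁| = 6.151 km/s.
At r₂, v₂ = √(μ/r₂) = 12.019 km/s.
Transfer-orbit speed at r₂: v_a = √[μ(2/r₂ − 1/a_t)] = 7.7092 km/s.
Second burn Δv₂ = |v₂ − v_a| = 4.310 km/s.
Δv = Δv₁ + Δv₂ = 6.151 + 4.310 = 10.46 km/s.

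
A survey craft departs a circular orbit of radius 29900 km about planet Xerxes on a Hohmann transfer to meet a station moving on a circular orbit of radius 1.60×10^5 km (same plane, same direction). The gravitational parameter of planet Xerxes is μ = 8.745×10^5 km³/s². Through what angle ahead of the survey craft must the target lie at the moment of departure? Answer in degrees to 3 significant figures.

Transfer-ellipse semi-major axis a_t = (r₁ + r₂)/2 = (29900 + 1.600×10^5)/2 = 94950 km.
Transfer time t = π√(a_t³/μ) = 98291 s.
Target angular speed ω₂ = √(μ/r₂³) = 1.4612×10^-5 rad/s.
Angle swept by the target during transfer: ω₂·t = 1.4362 rad = 82.29°.
The survey craft traverses 180° on the transfer ellipse, so the target must lead by 180° − 82.29° = 97.7°.

φ = 97.7°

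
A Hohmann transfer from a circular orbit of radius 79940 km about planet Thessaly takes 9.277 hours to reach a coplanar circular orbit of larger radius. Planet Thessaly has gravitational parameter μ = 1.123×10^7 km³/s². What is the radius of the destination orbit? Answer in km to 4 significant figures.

r₂ = 1.366×10^5 km

Transfer time t = 9.277 hours = 33397.2 s, and t = π√(a_t³/μ).
So a_t = (μ t²/π²)^(1/3) = (1.123×10^7 × (33397.2)² / π²)^(1/3) = 1.0827×10^5 km.
Since a_t = (r₁ + r₂)/2, r₂ = 2a_t − r₁ = 2×1.0827×10^5 − 79940 = 1.366×10^5 km.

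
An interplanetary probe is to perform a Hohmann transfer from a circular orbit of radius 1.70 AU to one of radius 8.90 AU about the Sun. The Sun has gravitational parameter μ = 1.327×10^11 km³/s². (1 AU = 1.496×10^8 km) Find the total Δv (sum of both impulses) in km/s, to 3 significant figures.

Δv = 11.1 km/s

In km: r₁ = 1.70 × 1.496×10^8 = 2.5432×10^8 km; r₂ = 8.90 × 1.496×10^8 = 1.33144×10^9 km.
Transfer-ellipse semi-major axis a_t = (r₁ + r₂)/2 = (2.5432×10^8 + 1.33144×10^9)/2 = 7.9288×10^8 km.
Circular speed at r₁: v₁ = √(μ/r₁) = √(1.327×10^11/2.5432×10^8) = 22.843 km/s.
Transfer-orbit speed at r₁ (vis-viva): v_p = √[μ(2/r₁ − 1/a_t)] = 29.601 km/s.
First burn Δv₁ = |v_p − v₁| = 6.758 km/s.
At r₂, v₂ = √(μ/r₂) = 9.983 km/s.
Transfer-orbit speed at r₂: v_a = √[μ(2/r₂ − 1/a_t)] = 5.654 km/s.
Second burn Δv₂ = |v₂ − v_a| = 4.329 km/s.
Δv = Δv₁ + Δv₂ = 6.758 + 4.329 = 11.09 km/s.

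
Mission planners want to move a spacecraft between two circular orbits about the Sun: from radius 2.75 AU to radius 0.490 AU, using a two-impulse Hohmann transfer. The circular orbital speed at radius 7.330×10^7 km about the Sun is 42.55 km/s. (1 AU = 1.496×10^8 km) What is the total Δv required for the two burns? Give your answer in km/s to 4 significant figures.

Δv = 20.97 km/s

From the circular-orbit relation v² = μ/r at r = 7.330×10^7 km: μ = v²r = (42.55)² × 7.330×10^7 = 1.32710×10^11 km³/s².
In km: r₁ = 2.75 × 1.496×10^8 = 4.114×10^8 km; r₂ = 0.490 × 1.496×10^8 = 7.3304×10^7 km.
The Hohmann ellipse has a_t = (r₁ + r₂)/2 = 2.42352×10^8 km.
Circular speed at r₁: v₁ = √(μ/r₁) = √(1.32710×10^11/4.114×10^8) = 17.961 km/s.
Transfer-orbit speed at r₁ (vis-viva equation): v_a = √[μ(2/r₁ − 1/a_t)] = 9.8778 km/s.
First burn Δv₁ = |v_a − v₁| = 8.083 km/s.
Circular speed at r₂: v₂ = √(μ/r₂) = 42.55 km/s.
Transfer-orbit speed at r₂: v_p = √[μ(2/r₂ − 1/a_t)] = 55.44 km/s.
Second burn Δv₂ = |v₂ − v_p| = 12.89 km/s.
Total Δv = Δv₁ + Δv₂ = 20.97 km/s.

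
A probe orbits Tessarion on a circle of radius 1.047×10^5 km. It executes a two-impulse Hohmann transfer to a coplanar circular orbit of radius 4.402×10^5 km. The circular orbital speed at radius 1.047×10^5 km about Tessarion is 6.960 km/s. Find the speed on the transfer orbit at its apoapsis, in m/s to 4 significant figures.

v = 2104 m/s

From the circular-orbit relation v² = μ/r at r = 1.047×10^5 km: μ = v²r = (6.960)² × 1.047×10^5 = 5.07184×10^6 km³/s².
Transfer-ellipse semi-major axis a_t = (r₁ + r₂)/2 = (1.047×10^5 + 4.402×10^5)/2 = 2.7245×10^5 km.
At apoapsis, r = 4.402×10^5 km.
Applying v² = μ(2/r − 1/a_t): v = 2.104 km/s.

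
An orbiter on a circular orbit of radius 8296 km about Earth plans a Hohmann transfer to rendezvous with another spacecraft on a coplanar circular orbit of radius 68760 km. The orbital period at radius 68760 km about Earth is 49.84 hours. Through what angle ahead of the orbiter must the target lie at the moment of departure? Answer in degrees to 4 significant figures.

From Kepler's third law T² = 4π²r³/μ at r = 68760 km, T = 49.84 hours = 49.84 × 3600 s = 1.79424×10^5 s: μ = 4π²r³/T² = 3.98663×10^5 km³/s².
Transfer-ellipse semi-major axis a_t = (r₁ + r₂)/2 = (8296 + 68760)/2 = 38528 km.
Transfer time t = π√(a_t³/μ) = 37628 s.
Target angular speed ω₂ = √(μ/r₂³) = 3.5019×10^-5 rad/s.
Angle swept by the target during transfer: ω₂·t = 1.3177 rad = 75.50°.
The orbiter traverses 180° on the transfer ellipse, so the target must lead by 180° − 75.50° = 104.5°.

φ = 104.5°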